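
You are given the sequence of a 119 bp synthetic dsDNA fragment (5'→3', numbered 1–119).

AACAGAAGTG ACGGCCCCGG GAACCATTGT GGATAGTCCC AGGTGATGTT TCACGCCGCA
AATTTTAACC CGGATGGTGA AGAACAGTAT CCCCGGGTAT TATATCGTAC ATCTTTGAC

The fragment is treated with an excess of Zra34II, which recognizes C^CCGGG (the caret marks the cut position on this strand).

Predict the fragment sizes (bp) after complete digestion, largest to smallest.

76, 27, 16 bp

Zra34II sites (CCCGGG) start at positions 16, 92.
Zra34II cuts after the first base of each site, so after positions 16, 92.
Linear molecule, 2 cuts → 3 fragments:
  1–16 → 16 bp
  17–92 → 76 bp
  93–119 → 27 bp
Sorted largest to smallest: 76, 27, 16 bp.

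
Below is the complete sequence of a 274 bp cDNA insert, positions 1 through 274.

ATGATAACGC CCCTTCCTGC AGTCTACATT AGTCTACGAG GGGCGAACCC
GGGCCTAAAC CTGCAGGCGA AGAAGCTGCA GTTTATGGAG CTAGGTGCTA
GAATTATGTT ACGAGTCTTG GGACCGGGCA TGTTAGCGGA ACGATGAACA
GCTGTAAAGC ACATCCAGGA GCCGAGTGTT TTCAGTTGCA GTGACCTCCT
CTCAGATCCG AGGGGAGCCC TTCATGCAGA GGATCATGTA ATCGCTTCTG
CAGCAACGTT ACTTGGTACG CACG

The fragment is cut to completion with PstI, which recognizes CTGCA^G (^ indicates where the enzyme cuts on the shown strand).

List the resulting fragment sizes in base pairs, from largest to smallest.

172, 44, 22, 21, 15 bp

PstI sites (CTGCAG) start at positions 17, 61, 76, 248.
PstI cuts after base 5 of each site (before the last base), so after positions 21, 65, 80, 252.
Linear molecule, 4 cuts → 5 fragments:
  1–21 → 21 bp
  22–65 → 44 bp
  66–80 → 15 bp
  81–252 → 172 bp
  253–274 → 22 bp
Sorted largest to smallest: 172, 44, 22, 21, 15 bp.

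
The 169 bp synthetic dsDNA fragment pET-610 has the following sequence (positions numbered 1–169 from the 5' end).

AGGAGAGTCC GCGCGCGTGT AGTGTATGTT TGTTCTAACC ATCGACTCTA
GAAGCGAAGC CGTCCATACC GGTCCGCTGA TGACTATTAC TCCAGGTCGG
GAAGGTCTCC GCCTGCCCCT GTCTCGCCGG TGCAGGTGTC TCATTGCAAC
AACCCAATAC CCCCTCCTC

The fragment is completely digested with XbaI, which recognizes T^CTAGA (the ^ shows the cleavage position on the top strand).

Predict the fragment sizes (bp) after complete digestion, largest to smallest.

The XbaI site (TCTAGA) starts at position 47.
XbaI cuts after the first base of each site, so after position 47.
Linear molecule, 1 cut → 2 fragments:
  1–47 → 47 bp
  48–169 → 122 bp
Sorted largest to smallest: 122, 47 bp.

122, 47 bp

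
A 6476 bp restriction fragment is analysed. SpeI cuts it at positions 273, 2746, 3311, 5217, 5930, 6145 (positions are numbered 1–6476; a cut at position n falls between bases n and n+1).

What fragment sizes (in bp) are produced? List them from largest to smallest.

2473, 1906, 713, 565, 331, 273, 215 bp

Linear molecule, 6 cuts → 7 fragments:
  273 − 0 = 273 bp
  2746 − 273 = 2473 bp
  3311 − 2746 = 565 bp
  5217 − 3311 = 1906 bp
  5930 − 5217 = 713 bp
  6145 − 5930 = 215 bp
  6476 − 6145 = 331 bp
Sorted largest to smallest: 2473, 1906, 713, 565, 331, 273, 215 bp.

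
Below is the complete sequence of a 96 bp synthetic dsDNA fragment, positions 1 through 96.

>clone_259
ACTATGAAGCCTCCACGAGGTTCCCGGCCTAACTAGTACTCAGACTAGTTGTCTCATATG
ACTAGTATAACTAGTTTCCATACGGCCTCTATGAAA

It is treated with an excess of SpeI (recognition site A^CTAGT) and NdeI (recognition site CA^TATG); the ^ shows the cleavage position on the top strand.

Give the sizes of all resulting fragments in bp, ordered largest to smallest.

SpeI sites (ACTAGT) start at positions 32, 44, 61, 70.
SpeI cuts after the first base of each site, so after positions 32, 44, 61, 70.
The NdeI site (CATATG) starts at position 55.
NdeI cuts after base 2 of each site, so after position 56.
Combined cut positions: 32, 44, 56, 61, 70.
Linear molecule, 5 cuts → 6 fragments:
  1–32 → 32 bp
  33–44 → 12 bp
  45–56 → 12 bp
  57–61 → 5 bp
  62–70 → 9 bp
  71–96 → 26 bp
Sorted largest to smallest: 32, 26, 12, 12, 9, 5 bp.

32, 26, 12, 12, 9, 5 bp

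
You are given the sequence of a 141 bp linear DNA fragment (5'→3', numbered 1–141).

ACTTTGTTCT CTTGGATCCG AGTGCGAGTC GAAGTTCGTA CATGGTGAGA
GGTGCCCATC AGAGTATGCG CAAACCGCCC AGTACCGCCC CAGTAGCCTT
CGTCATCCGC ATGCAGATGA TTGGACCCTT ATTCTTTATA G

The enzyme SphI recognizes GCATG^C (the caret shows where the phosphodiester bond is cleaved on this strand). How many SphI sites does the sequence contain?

GCATGC occurs starting at position 109.
SphI cuts at 1 site.

1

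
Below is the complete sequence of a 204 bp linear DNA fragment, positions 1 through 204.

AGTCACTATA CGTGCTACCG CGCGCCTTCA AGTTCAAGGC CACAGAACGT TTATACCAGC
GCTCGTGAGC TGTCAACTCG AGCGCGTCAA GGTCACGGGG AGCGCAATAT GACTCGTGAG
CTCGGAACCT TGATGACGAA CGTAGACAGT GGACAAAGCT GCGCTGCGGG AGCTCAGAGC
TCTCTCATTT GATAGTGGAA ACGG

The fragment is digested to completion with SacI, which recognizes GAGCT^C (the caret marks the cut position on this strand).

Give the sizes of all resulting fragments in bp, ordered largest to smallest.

122, 52, 23, 7 bp

SacI sites (GAGCTC) start at positions 118, 170, 177.
SacI cuts after base 5 of each site (before the last base), so after positions 122, 174, 181.
Linear molecule, 3 cuts → 4 fragments:
  1–122 → 122 bp
  123–174 → 52 bp
  175–181 → 7 bp
  182–204 → 23 bp
Sorted largest to smallest: 122, 52, 23, 7 bp.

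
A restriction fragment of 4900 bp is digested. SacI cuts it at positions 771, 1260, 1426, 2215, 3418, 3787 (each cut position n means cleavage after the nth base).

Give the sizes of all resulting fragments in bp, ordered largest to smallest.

Linear molecule, 6 cuts → 7 fragments:
  771 − 0 = 771 bp
  1260 − 771 = 489 bp
  1426 − 1260 = 166 bp
  2215 − 1426 = 789 bp
  3418 − 2215 = 1203 bp
  3787 − 3418 = 369 bp
  4900 − 3787 = 1113 bp
Sorted largest to smallest: 1203, 1113, 789, 771, 489, 369, 166 bp.

1203, 1113, 789, 771, 489, 369, 166 bp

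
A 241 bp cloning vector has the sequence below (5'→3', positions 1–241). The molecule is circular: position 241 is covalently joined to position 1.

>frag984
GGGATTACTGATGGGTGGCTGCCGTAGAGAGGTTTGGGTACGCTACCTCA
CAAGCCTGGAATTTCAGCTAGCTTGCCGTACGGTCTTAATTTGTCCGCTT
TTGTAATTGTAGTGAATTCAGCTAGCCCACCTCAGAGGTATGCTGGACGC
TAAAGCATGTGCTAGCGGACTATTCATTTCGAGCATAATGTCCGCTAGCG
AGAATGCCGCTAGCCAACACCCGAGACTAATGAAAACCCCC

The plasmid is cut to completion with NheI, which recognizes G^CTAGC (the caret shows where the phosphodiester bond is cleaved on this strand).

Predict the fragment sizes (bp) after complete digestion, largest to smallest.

NheI sites (GCTAGC) start at positions 67, 121, 161, 194, 209.
NheI cuts after the first base of each site, so after positions 67, 121, 161, 194, 209.
Circular molecule, 5 cuts → 5 fragments:
  68–121 → 54 bp
  122–161 → 40 bp
  162–194 → 33 bp
  195–209 → 15 bp
  210–241 then 1–67 → 32 + 67 = 99 bp
Sorted largest to smallest: 99, 54, 40, 33, 15 bp.

99, 54, 40, 33, 15 bp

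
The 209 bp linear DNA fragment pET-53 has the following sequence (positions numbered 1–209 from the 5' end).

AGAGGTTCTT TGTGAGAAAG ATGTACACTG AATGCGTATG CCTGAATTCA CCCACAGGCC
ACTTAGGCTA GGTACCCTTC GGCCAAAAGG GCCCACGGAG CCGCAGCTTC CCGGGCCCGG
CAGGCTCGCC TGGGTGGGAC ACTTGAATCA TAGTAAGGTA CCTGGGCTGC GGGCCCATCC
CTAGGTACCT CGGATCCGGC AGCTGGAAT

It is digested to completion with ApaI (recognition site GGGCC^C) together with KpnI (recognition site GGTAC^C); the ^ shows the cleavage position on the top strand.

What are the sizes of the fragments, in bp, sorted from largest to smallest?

ApaI sites (GGGCCC) start at positions 89, 113, 171.
ApaI cuts after base 5 of each site (before the last base), so after positions 93, 117, 175.
KpnI sites (GGTACC) start at positions 71, 157, 184.
KpnI cuts after base 5 of each site (before the last base), so after positions 75, 161, 188.
Combined cut positions: 75, 93, 117, 161, 175, 188.
Linear molecule, 6 cuts → 7 fragments:
  1–75 → 75 bp
  76–93 → 18 bp
  94–117 → 24 bp
  118–161 → 44 bp
  162–175 → 14 bp
  176–188 → 13 bp
  189–209 → 21 bp
Sorted largest to smallest: 75, 44, 24, 21, 18, 14, 13 bp.

75, 44, 24, 21, 18, 14, 13 bp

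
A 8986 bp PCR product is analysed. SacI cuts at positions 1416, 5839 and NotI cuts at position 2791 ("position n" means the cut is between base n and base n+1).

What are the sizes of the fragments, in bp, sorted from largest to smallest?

Combined cut positions (sorted): 1416, 2791, 5839.
Linear molecule, 3 cuts → 4 fragments:
  1416 − 0 = 1416 bp
  2791 − 1416 = 1375 bp
  5839 − 2791 = 3048 bp
  8986 − 5839 = 3147 bp
Sorted largest to smallest: 3147, 3048, 1416, 1375 bp.

3147, 3048, 1416, 1375 bp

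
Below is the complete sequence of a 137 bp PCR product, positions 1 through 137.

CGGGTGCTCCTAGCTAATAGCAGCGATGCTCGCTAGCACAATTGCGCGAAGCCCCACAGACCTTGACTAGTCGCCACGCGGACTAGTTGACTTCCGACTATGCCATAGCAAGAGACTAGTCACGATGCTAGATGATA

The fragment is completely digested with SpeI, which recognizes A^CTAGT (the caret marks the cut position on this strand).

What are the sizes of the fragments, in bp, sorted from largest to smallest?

SpeI sites (ACTAGT) start at positions 66, 82, 115.
SpeI cuts after the first base of each site, so after positions 66, 82, 115.
Linear molecule, 3 cuts → 4 fragments:
  1–66 → 66 bp
  67–82 → 16 bp
  83–115 → 33 bp
  116–137 → 22 bp
Sorted largest to smallest: 66, 33, 22, 16 bp.

66, 33, 22, 16 bp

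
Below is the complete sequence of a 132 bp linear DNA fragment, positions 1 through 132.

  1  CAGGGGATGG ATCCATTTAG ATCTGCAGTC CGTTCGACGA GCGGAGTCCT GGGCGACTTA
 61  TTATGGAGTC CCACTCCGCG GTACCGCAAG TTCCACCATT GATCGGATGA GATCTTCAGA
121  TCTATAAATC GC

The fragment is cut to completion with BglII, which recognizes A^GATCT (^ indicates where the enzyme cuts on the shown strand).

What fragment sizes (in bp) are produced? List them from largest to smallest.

91, 19, 14, 8 bp

BglII sites (AGATCT) start at positions 19, 110, 118.
BglII cuts after the first base of each site, so after positions 19, 110, 118.
Linear molecule, 3 cuts → 4 fragments:
  1–19 → 19 bp
  20–110 → 91 bp
  111–118 → 8 bp
  119–132 → 14 bp
Sorted largest to smallest: 91, 19, 14, 8 bp.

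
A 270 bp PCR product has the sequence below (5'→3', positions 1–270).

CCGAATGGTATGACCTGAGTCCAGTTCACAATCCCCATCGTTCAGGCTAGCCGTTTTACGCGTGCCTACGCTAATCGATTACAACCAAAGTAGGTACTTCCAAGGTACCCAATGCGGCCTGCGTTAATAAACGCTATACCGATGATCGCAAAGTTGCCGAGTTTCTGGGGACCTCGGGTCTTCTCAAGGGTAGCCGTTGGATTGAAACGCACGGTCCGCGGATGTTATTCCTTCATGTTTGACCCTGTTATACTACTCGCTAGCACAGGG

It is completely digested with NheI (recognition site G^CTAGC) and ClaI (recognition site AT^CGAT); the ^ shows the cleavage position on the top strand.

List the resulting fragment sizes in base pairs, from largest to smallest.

184, 46, 29, 11 bp

NheI sites (GCTAGC) start at positions 46, 259.
NheI cuts after the first base of each site, so after positions 46, 259.
The ClaI site (ATCGAT) starts at position 74.
ClaI cuts after base 2 of each site, so after position 75.
Combined cut positions: 46, 75, 259.
Linear molecule, 3 cuts → 4 fragments:
  1–46 → 46 bp
  47–75 → 29 bp
  76–259 → 184 bp
  260–270 → 11 bp
Sorted largest to smallest: 184, 46, 29, 11 bp.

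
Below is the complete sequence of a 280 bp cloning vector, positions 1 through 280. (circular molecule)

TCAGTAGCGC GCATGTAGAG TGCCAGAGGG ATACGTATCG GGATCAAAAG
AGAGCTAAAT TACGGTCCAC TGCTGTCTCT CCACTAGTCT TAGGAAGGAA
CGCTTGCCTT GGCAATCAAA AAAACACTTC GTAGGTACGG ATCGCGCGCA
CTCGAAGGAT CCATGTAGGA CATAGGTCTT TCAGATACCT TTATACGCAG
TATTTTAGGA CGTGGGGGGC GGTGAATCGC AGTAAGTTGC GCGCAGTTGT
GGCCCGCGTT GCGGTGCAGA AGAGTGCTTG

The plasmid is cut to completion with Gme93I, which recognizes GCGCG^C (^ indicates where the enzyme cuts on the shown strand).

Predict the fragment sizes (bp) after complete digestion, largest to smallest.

Gme93I sites (GCGCGC) start at positions 7, 144, 239.
Gme93I cuts after base 5 of each site (before the last base), so after positions 11, 148, 243.
Circular molecule, 3 cuts → 3 fragments:
  12–148 → 137 bp
  149–243 → 95 bp
  244–280 then 1–11 → 37 + 11 = 48 bp
Sorted largest to smallest: 137, 95, 48 bp.

137, 95, 48 bp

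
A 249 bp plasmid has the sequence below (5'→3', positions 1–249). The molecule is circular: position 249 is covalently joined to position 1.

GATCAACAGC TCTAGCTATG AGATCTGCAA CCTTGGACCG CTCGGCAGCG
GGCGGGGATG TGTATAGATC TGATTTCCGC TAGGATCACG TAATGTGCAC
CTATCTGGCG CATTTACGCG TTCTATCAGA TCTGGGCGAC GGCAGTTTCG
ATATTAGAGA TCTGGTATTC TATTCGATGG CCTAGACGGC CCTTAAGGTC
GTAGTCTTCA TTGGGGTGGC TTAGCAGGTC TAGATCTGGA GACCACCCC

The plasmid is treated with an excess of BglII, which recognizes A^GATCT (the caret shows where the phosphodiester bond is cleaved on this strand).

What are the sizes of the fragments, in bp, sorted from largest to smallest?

74, 62, 45, 38, 30 bp

BglII sites (AGATCT) start at positions 21, 66, 128, 158, 232.
BglII cuts after the first base of each site, so after positions 21, 66, 128, 158, 232.
Circular molecule, 5 cuts → 5 fragments:
  22–66 → 45 bp
  67–128 → 62 bp
  129–158 → 30 bp
  159–232 → 74 bp
  233–249 then 1–21 → 17 + 21 = 38 bp
Sorted largest to smallest: 74, 62, 45, 38, 30 bp.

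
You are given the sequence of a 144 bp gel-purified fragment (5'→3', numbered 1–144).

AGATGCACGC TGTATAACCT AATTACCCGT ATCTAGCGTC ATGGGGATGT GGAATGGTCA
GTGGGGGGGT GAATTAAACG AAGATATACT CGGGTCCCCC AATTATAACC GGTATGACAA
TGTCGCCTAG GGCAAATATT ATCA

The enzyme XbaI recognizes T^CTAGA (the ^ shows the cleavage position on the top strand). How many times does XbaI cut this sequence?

0

No occurrence of TCTAGA is present in the sequence.
XbaI does not cut: 0 sites.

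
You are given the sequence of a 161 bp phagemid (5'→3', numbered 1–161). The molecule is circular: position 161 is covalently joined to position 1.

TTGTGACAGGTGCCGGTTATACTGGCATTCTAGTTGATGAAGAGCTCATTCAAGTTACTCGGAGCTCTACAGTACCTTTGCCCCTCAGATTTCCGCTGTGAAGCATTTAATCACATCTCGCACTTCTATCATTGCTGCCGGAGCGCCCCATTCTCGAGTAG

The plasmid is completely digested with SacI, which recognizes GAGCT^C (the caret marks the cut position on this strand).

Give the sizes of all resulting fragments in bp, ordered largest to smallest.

SacI sites (GAGCTC) start at positions 42, 62.
SacI cuts after base 5 of each site (before the last base), so after positions 46, 66.
Circular molecule, 2 cuts → 2 fragments:
  47–66 → 20 bp
  67–161 then 1–46 → 95 + 46 = 141 bp
Sorted largest to smallest: 141, 20 bp.

141, 20 bp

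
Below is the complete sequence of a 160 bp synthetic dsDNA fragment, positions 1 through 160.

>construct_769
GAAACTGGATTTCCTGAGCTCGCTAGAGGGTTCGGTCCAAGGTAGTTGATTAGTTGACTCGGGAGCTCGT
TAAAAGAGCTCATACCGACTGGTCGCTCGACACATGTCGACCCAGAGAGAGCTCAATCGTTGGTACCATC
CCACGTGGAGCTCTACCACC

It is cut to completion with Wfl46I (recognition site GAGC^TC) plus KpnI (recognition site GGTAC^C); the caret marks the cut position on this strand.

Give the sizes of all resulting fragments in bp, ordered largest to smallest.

47, 43, 19, 15, 14, 13, 9 bp

Wfl46I sites (GAGCTC) start at positions 16, 63, 76, 119, 148.
Wfl46I cuts after base 4 of each site, so after positions 19, 66, 79, 122, 151.
The KpnI site (GGTACC) starts at position 132.
KpnI cuts after base 5 of each site (before the last base), so after position 136.
Combined cut positions: 19, 66, 79, 122, 136, 151.
Linear molecule, 6 cuts → 7 fragments:
  1–19 → 19 bp
  20–66 → 47 bp
  67–79 → 13 bp
  80–122 → 43 bp
  123–136 → 14 bp
  137–151 → 15 bp
  152–160 → 9 bp
Sorted largest to smallest: 47, 43, 19, 15, 14, 13, 9 bp.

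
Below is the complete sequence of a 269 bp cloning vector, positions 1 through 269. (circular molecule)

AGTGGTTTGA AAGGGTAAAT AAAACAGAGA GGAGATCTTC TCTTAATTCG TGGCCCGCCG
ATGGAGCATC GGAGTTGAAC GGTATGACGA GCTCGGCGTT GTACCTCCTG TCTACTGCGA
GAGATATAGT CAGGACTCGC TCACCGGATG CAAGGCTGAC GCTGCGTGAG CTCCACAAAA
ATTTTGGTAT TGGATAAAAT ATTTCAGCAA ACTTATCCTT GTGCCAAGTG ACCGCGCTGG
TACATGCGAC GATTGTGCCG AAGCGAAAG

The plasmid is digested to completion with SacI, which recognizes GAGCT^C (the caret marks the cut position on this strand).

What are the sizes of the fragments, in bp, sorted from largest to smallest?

SacI sites (GAGCTC) start at positions 89, 168.
SacI cuts after base 5 of each site (before the last base), so after positions 93, 172.
Circular molecule, 2 cuts → 2 fragments:
  94–172 → 79 bp
  173–269 then 1–93 → 97 + 93 = 190 bp
Sorted largest to smallest: 190, 79 bp.

190, 79 bp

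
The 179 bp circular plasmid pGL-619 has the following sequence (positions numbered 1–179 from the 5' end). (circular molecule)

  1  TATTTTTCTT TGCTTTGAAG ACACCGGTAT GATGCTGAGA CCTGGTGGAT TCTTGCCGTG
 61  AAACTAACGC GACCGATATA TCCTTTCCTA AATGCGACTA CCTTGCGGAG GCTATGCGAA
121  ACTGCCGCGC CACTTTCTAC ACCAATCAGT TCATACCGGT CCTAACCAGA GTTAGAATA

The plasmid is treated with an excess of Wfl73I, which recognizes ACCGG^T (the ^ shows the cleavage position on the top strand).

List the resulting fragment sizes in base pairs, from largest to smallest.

Wfl73I sites (ACCGGT) start at positions 23, 155.
Wfl73I cuts after base 5 of each site (before the last base), so after positions 27, 159.
Circular molecule, 2 cuts → 2 fragments:
  28–159 → 132 bp
  160–179 then 1–27 → 20 + 27 = 47 bp
Sorted largest to smallest: 132, 47 bp.

132, 47 bp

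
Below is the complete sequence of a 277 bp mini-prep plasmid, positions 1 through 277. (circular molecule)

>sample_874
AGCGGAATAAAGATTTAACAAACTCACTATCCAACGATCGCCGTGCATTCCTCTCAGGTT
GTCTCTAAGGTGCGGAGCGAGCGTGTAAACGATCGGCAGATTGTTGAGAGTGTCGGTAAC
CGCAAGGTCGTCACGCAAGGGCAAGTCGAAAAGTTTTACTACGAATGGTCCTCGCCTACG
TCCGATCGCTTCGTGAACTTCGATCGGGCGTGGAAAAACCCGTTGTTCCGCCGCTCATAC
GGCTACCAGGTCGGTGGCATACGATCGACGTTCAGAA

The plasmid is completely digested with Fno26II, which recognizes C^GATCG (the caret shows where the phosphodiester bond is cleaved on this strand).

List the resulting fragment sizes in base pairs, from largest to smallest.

93, 61, 55, 50, 18 bp

Fno26II sites (CGATCG) start at positions 35, 90, 183, 201, 262.
Fno26II cuts after the first base of each site, so after positions 35, 90, 183, 201, 262.
Circular molecule, 5 cuts → 5 fragments:
  36–90 → 55 bp
  91–183 → 93 bp
  184–201 → 18 bp
  202–262 → 61 bp
  263–277 then 1–35 → 15 + 35 = 50 bp
Sorted largest to smallest: 93, 61, 55, 50, 18 bp.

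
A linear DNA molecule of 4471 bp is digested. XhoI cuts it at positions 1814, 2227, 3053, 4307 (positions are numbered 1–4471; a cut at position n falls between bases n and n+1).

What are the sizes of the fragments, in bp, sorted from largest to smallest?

1814, 1254, 826, 413, 164 bp

Linear molecule, 4 cuts → 5 fragments:
  1814 − 0 = 1814 bp
  2227 − 1814 = 413 bp
  3053 − 2227 = 826 bp
  4307 − 3053 = 1254 bp
  4471 − 4307 = 164 bp
Sorted largest to smallest: 1814, 1254, 826, 413, 164 bp.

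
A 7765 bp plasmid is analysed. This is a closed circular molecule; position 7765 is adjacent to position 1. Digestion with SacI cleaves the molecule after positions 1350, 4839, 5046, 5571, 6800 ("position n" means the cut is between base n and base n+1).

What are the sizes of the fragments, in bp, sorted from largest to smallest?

3489, 2315, 1229, 525, 207 bp

Circular molecule, 5 cuts → 5 fragments:
  4839 − 1350 = 3489 bp
  5046 − 4839 = 207 bp
  5571 − 5046 = 525 bp
  6800 − 5571 = 1229 bp
  wrap: 7765 − 6800 + 1350 = 2315 bp
Sorted largest to smallest: 3489, 2315, 1229, 525, 207 bp.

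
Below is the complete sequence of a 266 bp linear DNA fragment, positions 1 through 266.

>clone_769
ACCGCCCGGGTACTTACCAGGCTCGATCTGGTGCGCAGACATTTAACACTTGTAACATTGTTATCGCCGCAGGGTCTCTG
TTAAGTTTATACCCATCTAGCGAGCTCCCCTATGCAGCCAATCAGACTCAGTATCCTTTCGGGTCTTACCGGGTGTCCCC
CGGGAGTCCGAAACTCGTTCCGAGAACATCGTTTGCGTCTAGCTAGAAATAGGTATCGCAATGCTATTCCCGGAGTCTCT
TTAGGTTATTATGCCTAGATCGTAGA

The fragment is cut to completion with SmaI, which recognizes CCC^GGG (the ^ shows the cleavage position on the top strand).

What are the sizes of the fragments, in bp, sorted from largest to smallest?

154, 105, 7 bp

SmaI sites (CCCGGG) start at positions 5, 159.
SmaI cuts after base 3 of each site, so after positions 7, 161.
Linear molecule, 2 cuts → 3 fragments:
  1–7 → 7 bp
  8–161 → 154 bp
  162–266 → 105 bp
Sorted largest to smallest: 154, 105, 7 bp.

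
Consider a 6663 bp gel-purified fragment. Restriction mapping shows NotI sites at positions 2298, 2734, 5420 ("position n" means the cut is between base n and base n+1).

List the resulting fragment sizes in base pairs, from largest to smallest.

2686, 2298, 1243, 436 bp

Linear molecule, 3 cuts → 4 fragments:
  2298 − 0 = 2298 bp
  2734 − 2298 = 436 bp
  5420 − 2734 = 2686 bp
  6663 − 5420 = 1243 bp
Sorted largest to smallest: 2686, 2298, 1243, 436 bp.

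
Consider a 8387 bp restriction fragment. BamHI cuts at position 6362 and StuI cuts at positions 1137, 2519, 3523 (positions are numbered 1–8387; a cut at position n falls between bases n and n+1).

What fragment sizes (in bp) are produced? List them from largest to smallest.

2839, 2025, 1382, 1137, 1004 bp

Combined cut positions (sorted): 1137, 2519, 3523, 6362.
Linear molecule, 4 cuts → 5 fragments:
  1137 − 0 = 1137 bp
  2519 − 1137 = 1382 bp
  3523 − 2519 = 1004 bp
  6362 − 3523 = 2839 bp
  8387 − 6362 = 2025 bp
Sorted largest to smallest: 2839, 2025, 1382, 1137, 1004 bp.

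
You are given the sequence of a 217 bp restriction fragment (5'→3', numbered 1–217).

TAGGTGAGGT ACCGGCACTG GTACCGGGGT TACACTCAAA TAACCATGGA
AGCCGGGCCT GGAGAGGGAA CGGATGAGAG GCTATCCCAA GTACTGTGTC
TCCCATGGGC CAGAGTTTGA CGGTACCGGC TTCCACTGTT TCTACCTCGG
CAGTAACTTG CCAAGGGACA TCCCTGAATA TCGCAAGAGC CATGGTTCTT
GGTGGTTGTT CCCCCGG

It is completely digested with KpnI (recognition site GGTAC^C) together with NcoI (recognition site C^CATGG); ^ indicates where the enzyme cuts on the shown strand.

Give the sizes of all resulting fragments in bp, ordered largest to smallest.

64, 59, 27, 23, 20, 12, 12 bp

KpnI sites (GGTACC) start at positions 8, 20, 122.
KpnI cuts after base 5 of each site (before the last base), so after positions 12, 24, 126.
NcoI sites (CCATGG) start at positions 44, 103, 190.
NcoI cuts after the first base of each site, so after positions 44, 103, 190.
Combined cut positions: 12, 24, 44, 103, 126, 190.
Linear molecule, 6 cuts → 7 fragments:
  1–12 → 12 bp
  13–24 → 12 bp
  25–44 → 20 bp
  45–103 → 59 bp
  104–126 → 23 bp
  127–190 → 64 bp
  191–217 → 27 bp
Sorted largest to smallest: 64, 59, 27, 23, 20, 12, 12 bp.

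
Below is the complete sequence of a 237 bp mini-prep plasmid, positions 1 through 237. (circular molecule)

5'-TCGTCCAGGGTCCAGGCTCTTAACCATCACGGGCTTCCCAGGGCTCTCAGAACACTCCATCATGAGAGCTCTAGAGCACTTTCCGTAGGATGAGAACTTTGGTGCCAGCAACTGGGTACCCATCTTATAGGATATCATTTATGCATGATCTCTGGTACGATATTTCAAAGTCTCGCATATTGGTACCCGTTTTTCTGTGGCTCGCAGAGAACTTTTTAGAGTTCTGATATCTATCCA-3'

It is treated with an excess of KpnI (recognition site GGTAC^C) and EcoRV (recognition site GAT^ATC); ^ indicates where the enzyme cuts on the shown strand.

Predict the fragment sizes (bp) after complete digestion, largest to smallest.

KpnI sites (GGTACC) start at positions 115, 182.
KpnI cuts after base 5 of each site (before the last base), so after positions 119, 186.
EcoRV sites (GATATC) start at positions 131, 226.
EcoRV cuts after base 3 of each site, so after positions 133, 228.
Combined cut positions: 119, 133, 186, 228.
Circular molecule, 4 cuts → 4 fragments:
  120–133 → 14 bp
  134–186 → 53 bp
  187–228 → 42 bp
  229–237 then 1–119 → 9 + 119 = 128 bp
Sorted largest to smallest: 128, 53, 42, 14 bp.

128, 53, 42, 14 bp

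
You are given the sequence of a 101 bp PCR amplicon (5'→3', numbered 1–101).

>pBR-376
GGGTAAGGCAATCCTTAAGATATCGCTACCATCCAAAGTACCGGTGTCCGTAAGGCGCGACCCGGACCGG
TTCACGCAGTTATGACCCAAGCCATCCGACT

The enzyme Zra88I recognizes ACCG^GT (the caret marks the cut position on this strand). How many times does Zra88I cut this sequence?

2

ACCGGT occurs starting at positions 40, 66.
Zra88I cuts at 2 sites.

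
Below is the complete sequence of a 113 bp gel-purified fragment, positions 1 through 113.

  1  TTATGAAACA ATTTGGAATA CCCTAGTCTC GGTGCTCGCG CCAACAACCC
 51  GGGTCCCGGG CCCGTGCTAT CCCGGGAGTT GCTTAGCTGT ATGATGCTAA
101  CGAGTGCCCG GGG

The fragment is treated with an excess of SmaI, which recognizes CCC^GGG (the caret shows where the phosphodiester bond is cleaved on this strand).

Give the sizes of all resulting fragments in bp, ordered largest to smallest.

50, 36, 16, 7, 4 bp

SmaI sites (CCCGGG) start at positions 48, 55, 71, 107.
SmaI cuts after base 3 of each site, so after positions 50, 57, 73, 109.
Linear molecule, 4 cuts → 5 fragments:
  1–50 → 50 bp
  51–57 → 7 bp
  58–73 → 16 bp
  74–109 → 36 bp
  110–113 → 4 bp
Sorted largest to smallest: 50, 36, 16, 7, 4 bp.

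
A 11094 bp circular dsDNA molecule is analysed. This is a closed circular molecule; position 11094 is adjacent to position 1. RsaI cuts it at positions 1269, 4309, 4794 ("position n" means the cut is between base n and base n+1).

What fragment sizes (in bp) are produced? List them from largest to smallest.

Circular molecule, 3 cuts → 3 fragments:
  4309 − 1269 = 3040 bp
  4794 − 4309 = 485 bp
  wrap: 11094 − 4794 + 1269 = 7569 bp
Sorted largest to smallest: 7569, 3040, 485 bp.

7569, 3040, 485 bp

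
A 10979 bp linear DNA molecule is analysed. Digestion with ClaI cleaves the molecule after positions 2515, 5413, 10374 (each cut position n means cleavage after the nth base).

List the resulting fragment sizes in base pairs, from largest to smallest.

Linear molecule, 3 cuts → 4 fragments:
  2515 − 0 = 2515 bp
  5413 − 2515 = 2898 bp
  10374 − 5413 = 4961 bp
  10979 − 10374 = 605 bp
Sorted largest to smallest: 4961, 2898, 2515, 605 bp.

4961, 2898, 2515, 605 bp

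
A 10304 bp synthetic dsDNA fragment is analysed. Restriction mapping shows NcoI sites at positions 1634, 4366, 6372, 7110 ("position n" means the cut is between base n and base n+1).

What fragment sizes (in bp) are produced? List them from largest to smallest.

Linear molecule, 4 cuts → 5 fragments:
  1634 − 0 = 1634 bp
  4366 − 1634 = 2732 bp
  6372 − 4366 = 2006 bp
  7110 − 6372 = 738 bp
  10304 − 7110 = 3194 bp
Sorted largest to smallest: 3194, 2732, 2006, 1634, 738 bp.

3194, 2732, 2006, 1634, 738 bp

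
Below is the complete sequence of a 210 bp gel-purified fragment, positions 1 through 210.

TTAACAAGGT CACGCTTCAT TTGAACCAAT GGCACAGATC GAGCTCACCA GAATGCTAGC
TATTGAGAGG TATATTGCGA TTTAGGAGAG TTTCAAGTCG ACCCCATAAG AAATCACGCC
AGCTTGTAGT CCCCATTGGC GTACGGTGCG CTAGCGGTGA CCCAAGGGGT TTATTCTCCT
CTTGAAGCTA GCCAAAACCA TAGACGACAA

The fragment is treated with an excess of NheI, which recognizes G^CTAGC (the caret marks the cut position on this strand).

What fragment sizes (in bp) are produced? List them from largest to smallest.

NheI sites (GCTAGC) start at positions 55, 150, 187.
NheI cuts after the first base of each site, so after positions 55, 150, 187.
Linear molecule, 3 cuts → 4 fragments:
  1–55 → 55 bp
  56–150 → 95 bp
  151–187 → 37 bp
  188–210 → 23 bp
Sorted largest to smallest: 95, 55, 37, 23 bp.

95, 55, 37, 23 bp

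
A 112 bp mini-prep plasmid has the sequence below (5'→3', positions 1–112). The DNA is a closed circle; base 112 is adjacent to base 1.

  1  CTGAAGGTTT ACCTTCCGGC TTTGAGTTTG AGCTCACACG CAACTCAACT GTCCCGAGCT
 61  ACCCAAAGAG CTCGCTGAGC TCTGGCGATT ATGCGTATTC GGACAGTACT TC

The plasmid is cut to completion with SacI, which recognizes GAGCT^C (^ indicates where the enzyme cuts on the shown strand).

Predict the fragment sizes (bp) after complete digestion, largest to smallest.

65, 38, 9 bp

SacI sites (GAGCTC) start at positions 30, 68, 77.
SacI cuts after base 5 of each site (before the last base), so after positions 34, 72, 81.
Circular molecule, 3 cuts → 3 fragments:
  35–72 → 38 bp
  73–81 → 9 bp
  82–112 then 1–34 → 31 + 34 = 65 bp
Sorted largest to smallest: 65, 38, 9 bp.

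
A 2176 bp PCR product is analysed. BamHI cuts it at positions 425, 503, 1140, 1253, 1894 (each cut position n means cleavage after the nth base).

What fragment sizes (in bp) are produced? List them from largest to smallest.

641, 637, 425, 282, 113, 78 bp

Linear molecule, 5 cuts → 6 fragments:
  425 − 0 = 425 bp
  503 − 425 = 78 bp
  1140 − 503 = 637 bp
  1253 − 1140 = 113 bp
  1894 − 1253 = 641 bp
  2176 − 1894 = 282 bp
Sorted largest to smallest: 641, 637, 425, 282, 113, 78 bp.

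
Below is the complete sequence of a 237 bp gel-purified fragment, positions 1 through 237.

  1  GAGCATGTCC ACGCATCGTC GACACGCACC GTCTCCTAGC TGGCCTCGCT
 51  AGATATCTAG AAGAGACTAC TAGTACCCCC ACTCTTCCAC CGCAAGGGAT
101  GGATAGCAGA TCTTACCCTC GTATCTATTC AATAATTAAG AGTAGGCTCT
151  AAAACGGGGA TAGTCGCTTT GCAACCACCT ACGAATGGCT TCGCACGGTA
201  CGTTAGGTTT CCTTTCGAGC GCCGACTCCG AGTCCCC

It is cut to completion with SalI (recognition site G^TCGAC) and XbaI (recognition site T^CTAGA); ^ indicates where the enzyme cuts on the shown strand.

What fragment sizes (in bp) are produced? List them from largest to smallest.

The SalI site (GTCGAC) starts at position 18.
SalI cuts after the first base of each site, so after position 18.
The XbaI site (TCTAGA) starts at position 56.
XbaI cuts after the first base of each site, so after position 56.
Combined cut positions: 18, 56.
Linear molecule, 2 cuts → 3 fragments:
  1–18 → 18 bp
  19–56 → 38 bp
  57–237 → 181 bp
Sorted largest to smallest: 181, 38, 18 bp.

181, 38, 18 bp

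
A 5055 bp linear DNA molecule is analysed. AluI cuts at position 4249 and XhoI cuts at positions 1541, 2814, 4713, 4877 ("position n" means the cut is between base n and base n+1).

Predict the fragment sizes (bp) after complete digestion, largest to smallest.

1541, 1435, 1273, 464, 178, 164 bp

Combined cut positions (sorted): 1541, 2814, 4249, 4713, 4877.
Linear molecule, 5 cuts → 6 fragments:
  1541 − 0 = 1541 bp
  2814 − 1541 = 1273 bp
  4249 − 2814 = 1435 bp
  4713 − 4249 = 464 bp
  4877 − 4713 = 164 bp
  5055 − 4877 = 178 bp
Sorted largest to smallest: 1541, 1435, 1273, 464, 178, 164 bp.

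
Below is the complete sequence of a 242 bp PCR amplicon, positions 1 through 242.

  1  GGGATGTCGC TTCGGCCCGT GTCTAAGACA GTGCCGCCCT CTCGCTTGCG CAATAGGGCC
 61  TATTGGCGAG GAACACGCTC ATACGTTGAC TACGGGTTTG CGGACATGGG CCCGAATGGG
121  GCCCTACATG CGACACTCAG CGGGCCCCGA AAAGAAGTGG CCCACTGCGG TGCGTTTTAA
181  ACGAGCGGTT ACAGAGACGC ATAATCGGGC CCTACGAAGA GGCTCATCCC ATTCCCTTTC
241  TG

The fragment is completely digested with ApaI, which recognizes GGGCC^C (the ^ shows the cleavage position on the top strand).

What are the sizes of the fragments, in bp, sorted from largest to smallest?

112, 65, 31, 23, 11 bp

ApaI sites (GGGCCC) start at positions 108, 119, 142, 207.
ApaI cuts after base 5 of each site (before the last base), so after positions 112, 123, 146, 211.
Linear molecule, 4 cuts → 5 fragments:
  1–112 → 112 bp
  113–123 → 11 bp
  124–146 → 23 bp
  147–211 → 65 bp
  212–242 → 31 bp
Sorted largest to smallest: 112, 65, 31, 23, 11 bp.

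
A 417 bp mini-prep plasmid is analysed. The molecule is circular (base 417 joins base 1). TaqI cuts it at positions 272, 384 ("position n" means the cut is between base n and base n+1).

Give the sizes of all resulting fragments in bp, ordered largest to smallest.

Circular molecule, 2 cuts → 2 fragments:
  384 − 272 = 112 bp
  wrap: 417 − 384 + 272 = 305 bp
Sorted largest to smallest: 305, 112 bp.

305, 112 bp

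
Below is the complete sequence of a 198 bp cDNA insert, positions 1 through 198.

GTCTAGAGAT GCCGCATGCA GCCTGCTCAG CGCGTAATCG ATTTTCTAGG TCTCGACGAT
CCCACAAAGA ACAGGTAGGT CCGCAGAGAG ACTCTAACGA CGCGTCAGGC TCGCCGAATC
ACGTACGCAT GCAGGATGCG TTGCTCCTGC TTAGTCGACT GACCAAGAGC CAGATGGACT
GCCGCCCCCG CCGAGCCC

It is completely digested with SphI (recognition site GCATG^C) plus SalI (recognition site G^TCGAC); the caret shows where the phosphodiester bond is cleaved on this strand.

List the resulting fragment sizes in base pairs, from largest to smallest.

SphI sites (GCATGC) start at positions 14, 127.
SphI cuts after base 5 of each site (before the last base), so after positions 18, 131.
The SalI site (GTCGAC) starts at position 154.
SalI cuts after the first base of each site, so after position 154.
Combined cut positions: 18, 131, 154.
Linear molecule, 3 cuts → 4 fragments:
  1–18 → 18 bp
  19–131 → 113 bp
  132–154 → 23 bp
  155–198 → 44 bp
Sorted largest to smallest: 113, 44, 23, 18 bp.

113, 44, 23, 18 bp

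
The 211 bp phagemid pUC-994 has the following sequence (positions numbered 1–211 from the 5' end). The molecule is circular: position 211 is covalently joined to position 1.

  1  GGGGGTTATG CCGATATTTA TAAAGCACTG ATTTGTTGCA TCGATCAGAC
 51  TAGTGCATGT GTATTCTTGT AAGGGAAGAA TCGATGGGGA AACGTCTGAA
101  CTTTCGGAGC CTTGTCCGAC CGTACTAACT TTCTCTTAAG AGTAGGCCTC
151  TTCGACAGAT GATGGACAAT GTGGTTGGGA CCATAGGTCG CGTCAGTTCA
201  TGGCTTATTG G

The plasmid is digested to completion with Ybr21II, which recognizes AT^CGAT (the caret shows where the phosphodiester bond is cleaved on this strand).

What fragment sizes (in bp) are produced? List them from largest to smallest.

171, 40 bp

Ybr21II sites (ATCGAT) start at positions 40, 80.
Ybr21II cuts after base 2 of each site, so after positions 41, 81.
Circular molecule, 2 cuts → 2 fragments:
  42–81 → 40 bp
  82–211 then 1–41 → 130 + 41 = 171 bp
Sorted largest to smallest: 171, 40 bp.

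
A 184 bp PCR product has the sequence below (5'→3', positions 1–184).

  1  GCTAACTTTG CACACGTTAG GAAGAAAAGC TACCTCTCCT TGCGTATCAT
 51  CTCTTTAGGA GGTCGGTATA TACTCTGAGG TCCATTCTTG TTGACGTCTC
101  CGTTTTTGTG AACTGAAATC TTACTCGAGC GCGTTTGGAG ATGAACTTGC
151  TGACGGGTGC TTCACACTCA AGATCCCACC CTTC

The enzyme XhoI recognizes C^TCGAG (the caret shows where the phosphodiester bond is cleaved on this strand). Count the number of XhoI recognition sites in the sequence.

1

CTCGAG occurs starting at position 124.
XhoI cuts at 1 site.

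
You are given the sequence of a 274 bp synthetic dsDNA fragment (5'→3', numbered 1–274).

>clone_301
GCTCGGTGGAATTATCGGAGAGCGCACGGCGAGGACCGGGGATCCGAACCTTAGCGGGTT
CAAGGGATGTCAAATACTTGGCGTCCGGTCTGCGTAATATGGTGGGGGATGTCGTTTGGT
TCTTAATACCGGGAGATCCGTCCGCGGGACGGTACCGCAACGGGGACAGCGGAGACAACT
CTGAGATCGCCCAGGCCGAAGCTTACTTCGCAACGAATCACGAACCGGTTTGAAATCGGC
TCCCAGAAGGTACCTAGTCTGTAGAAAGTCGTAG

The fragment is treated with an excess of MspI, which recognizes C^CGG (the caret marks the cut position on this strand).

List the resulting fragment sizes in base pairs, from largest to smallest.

96, 49, 49, 44, 36 bp

MspI sites (CCGG) start at positions 36, 85, 129, 225.
MspI cuts after the first base of each site, so after positions 36, 85, 129, 225.
Linear molecule, 4 cuts → 5 fragments:
  1–36 → 36 bp
  37–85 → 49 bp
  86–129 → 44 bp
  130–225 → 96 bp
  226–274 → 49 bp
Sorted largest to smallest: 96, 49, 49, 44, 36 bp.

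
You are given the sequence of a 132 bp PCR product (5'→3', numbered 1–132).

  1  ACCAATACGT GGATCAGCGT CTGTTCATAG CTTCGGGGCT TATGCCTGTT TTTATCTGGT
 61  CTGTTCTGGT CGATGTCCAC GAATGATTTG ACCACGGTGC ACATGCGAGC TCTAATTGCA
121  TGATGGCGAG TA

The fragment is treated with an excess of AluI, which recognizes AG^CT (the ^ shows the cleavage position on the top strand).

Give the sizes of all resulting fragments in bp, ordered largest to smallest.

79, 30, 23 bp

AluI sites (AGCT) start at positions 29, 108.
AluI cuts after base 2 of each site, so after positions 30, 109.
Linear molecule, 2 cuts → 3 fragments:
  1–30 → 30 bp
  31–109 → 79 bp
  110–132 → 23 bp
Sorted largest to smallest: 79, 30, 23 bp.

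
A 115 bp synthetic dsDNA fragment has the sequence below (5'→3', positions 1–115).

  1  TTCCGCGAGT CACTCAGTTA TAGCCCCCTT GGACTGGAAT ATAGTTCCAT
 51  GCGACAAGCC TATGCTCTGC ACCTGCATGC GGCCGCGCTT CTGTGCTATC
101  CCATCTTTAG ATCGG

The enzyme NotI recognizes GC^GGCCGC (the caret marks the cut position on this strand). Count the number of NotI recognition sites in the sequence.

GCGGCCGC occurs starting at position 79.
NotI cuts at 1 site.

1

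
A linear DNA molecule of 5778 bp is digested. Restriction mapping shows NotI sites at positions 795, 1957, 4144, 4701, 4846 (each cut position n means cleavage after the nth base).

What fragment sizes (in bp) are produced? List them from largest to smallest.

Linear molecule, 5 cuts → 6 fragments:
  795 − 0 = 795 bp
  1957 − 795 = 1162 bp
  4144 − 1957 = 2187 bp
  4701 − 4144 = 557 bp
  4846 − 4701 = 145 bp
  5778 − 4846 = 932 bp
Sorted largest to smallest: 2187, 1162, 932, 795, 557, 145 bp.

2187, 1162, 932, 795, 557, 145 bp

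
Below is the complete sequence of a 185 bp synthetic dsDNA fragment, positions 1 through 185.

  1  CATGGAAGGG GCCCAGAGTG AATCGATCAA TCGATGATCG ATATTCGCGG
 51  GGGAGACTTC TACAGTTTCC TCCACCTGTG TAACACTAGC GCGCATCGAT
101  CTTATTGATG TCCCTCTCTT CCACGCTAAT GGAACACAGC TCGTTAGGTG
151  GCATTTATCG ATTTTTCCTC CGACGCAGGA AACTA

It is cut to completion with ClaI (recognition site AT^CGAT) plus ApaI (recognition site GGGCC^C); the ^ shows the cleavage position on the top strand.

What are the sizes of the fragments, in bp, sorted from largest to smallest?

ClaI sites (ATCGAT) start at positions 22, 30, 37, 95, 157.
ClaI cuts after base 2 of each site, so after positions 23, 31, 38, 96, 158.
The ApaI site (GGGCCC) starts at position 9.
ApaI cuts after base 5 of each site (before the last base), so after position 13.
Combined cut positions: 13, 23, 31, 38, 96, 158.
Linear molecule, 6 cuts → 7 fragments:
  1–13 → 13 bp
  14–23 → 10 bp
  24–31 → 8 bp
  32–38 → 7 bp
  39–96 → 58 bp
  97–158 → 62 bp
  159–185 → 27 bp
Sorted largest to smallest: 62, 58, 27, 13, 10, 8, 7 bp.

62, 58, 27, 13, 10, 8, 7 bp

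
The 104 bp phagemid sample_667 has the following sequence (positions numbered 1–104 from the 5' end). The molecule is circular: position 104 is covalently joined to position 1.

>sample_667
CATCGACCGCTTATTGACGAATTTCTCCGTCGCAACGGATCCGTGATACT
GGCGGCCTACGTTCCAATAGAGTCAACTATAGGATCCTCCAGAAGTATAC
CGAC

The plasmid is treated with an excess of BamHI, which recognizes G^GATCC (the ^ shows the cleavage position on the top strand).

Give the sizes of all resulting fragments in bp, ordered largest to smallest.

59, 45 bp

BamHI sites (GGATCC) start at positions 37, 82.
BamHI cuts after the first base of each site, so after positions 37, 82.
Circular molecule, 2 cuts → 2 fragments:
  38–82 → 45 bp
  83–104 then 1–37 → 22 + 37 = 59 bp
Sorted largest to smallest: 59, 45 bp.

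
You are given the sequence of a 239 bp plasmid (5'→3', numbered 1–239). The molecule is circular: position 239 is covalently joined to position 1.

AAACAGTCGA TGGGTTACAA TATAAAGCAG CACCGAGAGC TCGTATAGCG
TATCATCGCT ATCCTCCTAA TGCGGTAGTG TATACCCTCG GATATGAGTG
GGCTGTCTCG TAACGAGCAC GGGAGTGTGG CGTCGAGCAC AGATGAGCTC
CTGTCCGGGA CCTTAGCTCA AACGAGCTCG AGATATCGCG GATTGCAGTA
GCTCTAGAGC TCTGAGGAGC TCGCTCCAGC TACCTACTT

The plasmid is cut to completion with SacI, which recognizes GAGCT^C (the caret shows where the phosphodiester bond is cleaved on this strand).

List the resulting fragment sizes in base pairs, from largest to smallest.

108, 59, 33, 29, 10 bp

SacI sites (GAGCTC) start at positions 37, 145, 174, 207, 217.
SacI cuts after base 5 of each site (before the last base), so after positions 41, 149, 178, 211, 221.
Circular molecule, 5 cuts → 5 fragments:
  42–149 → 108 bp
  150–178 → 29 bp
  179–211 → 33 bp
  212–221 → 10 bp
  222–239 then 1–41 → 18 + 41 = 59 bp
Sorted largest to smallest: 108, 59, 33, 29, 10 bp.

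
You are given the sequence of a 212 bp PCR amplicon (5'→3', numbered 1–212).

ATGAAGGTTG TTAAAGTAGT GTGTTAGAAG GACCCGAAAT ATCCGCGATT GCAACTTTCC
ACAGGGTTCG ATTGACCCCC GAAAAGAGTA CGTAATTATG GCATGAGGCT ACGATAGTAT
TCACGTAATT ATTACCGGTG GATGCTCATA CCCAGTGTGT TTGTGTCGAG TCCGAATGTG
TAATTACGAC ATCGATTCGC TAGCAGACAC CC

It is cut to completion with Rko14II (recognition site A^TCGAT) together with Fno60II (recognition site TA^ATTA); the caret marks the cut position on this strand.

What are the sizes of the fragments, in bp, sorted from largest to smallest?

The Rko14II site (ATCGAT) starts at position 191.
Rko14II cuts after the first base of each site, so after position 191.
Fno60II sites (TAATTA) start at positions 93, 126, 181.
Fno60II cuts after base 2 of each site, so after positions 94, 127, 182.
Combined cut positions: 94, 127, 182, 191.
Linear molecule, 4 cuts → 5 fragments:
  1–94 → 94 bp
  95–127 → 33 bp
  128–182 → 55 bp
  183–191 → 9 bp
  192–212 → 21 bp
Sorted largest to smallest: 94, 55, 33, 21, 9 bp.

94, 55, 33, 21, 9 bp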